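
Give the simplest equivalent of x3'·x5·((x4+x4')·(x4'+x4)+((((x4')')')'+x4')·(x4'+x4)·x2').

x3'·x5

x3'·x5·((x4+x4')·(x4'+x4)+((((x4')')')'+x4')·(x4'+x4)·x2')
= x3'·x5·((x4+x4')·(x4'+x4)+((x4')'+x4')·(x4'+x4)·x2')   (double negation)
= x3'·x5·((x4+x4')·(x4'+x4)+(x4+x4')·(x4'+x4)·x2')   (double negation)
= x3'·x5·(x4+x4')·(x4'+x4)   (absorption)
= x3'·x5·(x4'+x4)   (complement / identity)
= x3'·x5   (complement / identity)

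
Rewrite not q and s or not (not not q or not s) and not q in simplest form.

not q and s or not (not not q or not s) and not q
= not q and s or not q and s and not q
= not q and s

not q and s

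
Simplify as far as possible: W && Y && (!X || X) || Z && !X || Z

W && Y && (!X || X) || Z && !X || Z
= W && Y && (!X || X) || Z   — absorption
= W && Y || Z   — complement / identity

W && Y || Z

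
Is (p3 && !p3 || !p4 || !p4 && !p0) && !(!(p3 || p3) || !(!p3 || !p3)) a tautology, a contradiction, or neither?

(p3 && !p3 || !p4 || !p4 && !p0) && !(!(p3 || p3) || !(!p3 || !p3))
= (p3 && !p3 || !p4 || !p4 && !p0) && !(!p3 || !(!p3 || !p3))
= (p3 && !p3 || !p4 || !p4 && !p0) && p3 && (!p3 || !p3)
= (p3 && !p3 || !p4 || !p4 && !p0) && p3 && !p3
= (p3 && !p3 || !p4) && p3 && !p3
= p3 && !p3
= false

contradiction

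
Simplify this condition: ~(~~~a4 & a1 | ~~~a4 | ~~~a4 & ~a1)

~(~~~a4 & a1 | ~~~a4 | ~~~a4 & ~a1)
= ~(~~~a4 & a1 | ~~~a4)   (absorption)
= ~~~~a4   (absorption)
= ~~a4   (double negation)
= a4   (double negation)

a4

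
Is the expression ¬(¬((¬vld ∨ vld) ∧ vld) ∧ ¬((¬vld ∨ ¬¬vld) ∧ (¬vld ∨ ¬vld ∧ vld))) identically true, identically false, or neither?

¬(¬((¬vld ∨ vld) ∧ vld) ∧ ¬((¬vld ∨ ¬¬vld) ∧ (¬vld ∨ ¬vld ∧ vld)))
= ¬(¬((¬vld ∨ vld) ∧ vld) ∧ ¬((¬vld ∨ vld) ∧ (¬vld ∨ ¬vld ∧ vld)))   (double negation)
= ¬(¬((¬vld ∨ vld) ∧ vld) ∧ ¬((¬vld ∨ vld) ∧ ¬vld))   (complement / identity)
= (¬vld ∨ vld) ∧ vld ∨ (¬vld ∨ vld) ∧ ¬vld   (De Morgan)
= ¬vld ∨ vld   (distribution)
= True   (complement)

identically true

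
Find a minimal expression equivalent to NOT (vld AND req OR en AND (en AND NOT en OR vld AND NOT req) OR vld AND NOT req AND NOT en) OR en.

NOT vld OR en

NOT (vld AND req OR en AND (en AND NOT en OR vld AND NOT req) OR vld AND NOT req AND NOT en) OR en
= NOT (vld AND req OR en AND vld AND NOT req OR vld AND NOT req AND NOT en) OR en   (complement / identity)
= NOT (vld AND req OR vld AND NOT req) OR en   (distribution)
= NOT vld OR en   (distribution)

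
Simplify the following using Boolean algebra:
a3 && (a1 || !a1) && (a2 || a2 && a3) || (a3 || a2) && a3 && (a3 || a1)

a3

a3 && (a1 || !a1) && (a2 || a2 && a3) || (a3 || a2) && a3 && (a3 || a1)
= a3 && (a1 || !a1) && a2 || (a3 || a2) && a3 && (a3 || a1)   (absorption)
= a3 && a2 || (a3 || a2) && a3 && (a3 || a1)   (complement / identity)
= a3 && a2 || a3 && (a3 || a1)   (absorption)
= a3 && a2 || a3   (absorption)
= a3   (absorption)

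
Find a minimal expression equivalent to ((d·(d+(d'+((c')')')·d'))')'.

d

((d·(d+(d'+((c')')')·d'))')'
= d·(d+(d'+((c')')')·d')   — double negation
= d·(d+(d'+c')·d')   — double negation
= d·(d+d')   — absorption
= d   — complement / identity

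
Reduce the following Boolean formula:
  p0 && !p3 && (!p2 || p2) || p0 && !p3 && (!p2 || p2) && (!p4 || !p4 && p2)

p0 && !p3

p0 && !p3 && (!p2 || p2) || p0 && !p3 && (!p2 || p2) && (!p4 || !p4 && p2)
= p0 && !p3 && (!p2 || p2) || p0 && !p3 && (!p2 || p2) && !p4   [absorption]
= p0 && !p3 && (!p2 || p2)   [absorption]
= p0 && !p3   [complement / identity]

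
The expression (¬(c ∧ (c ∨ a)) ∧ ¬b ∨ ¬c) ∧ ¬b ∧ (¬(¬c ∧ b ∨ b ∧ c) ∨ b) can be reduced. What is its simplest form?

(¬(c ∧ (c ∨ a)) ∧ ¬b ∨ ¬c) ∧ ¬b ∧ (¬(¬c ∧ b ∨ b ∧ c) ∨ b)
= (¬c ∧ ¬b ∨ ¬c) ∧ ¬b ∧ (¬(¬c ∧ b ∨ b ∧ c) ∨ b)   (absorption)
= (¬c ∧ ¬b ∨ ¬c) ∧ ¬b ∧ (¬b ∨ b)   (distribution)
= (¬c ∧ ¬b ∨ ¬c) ∧ ¬b   (complement / identity)
= ¬c ∧ ¬b   (absorption)

¬c ∧ ¬b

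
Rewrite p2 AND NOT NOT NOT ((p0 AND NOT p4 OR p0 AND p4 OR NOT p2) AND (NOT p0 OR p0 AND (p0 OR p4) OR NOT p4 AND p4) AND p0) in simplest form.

p2 AND NOT p0

p2 AND NOT NOT NOT ((p0 AND NOT p4 OR p0 AND p4 OR NOT p2) AND (NOT p0 OR p0 AND (p0 OR p4) OR NOT p4 AND p4) AND p0)
= p2 AND NOT NOT NOT ((p0 AND NOT p4 OR p0 AND p4 OR NOT p2) AND (NOT p0 OR p0 AND (p0 OR p4)) AND p0)   — complement / identity
= p2 AND NOT ((p0 AND NOT p4 OR p0 AND p4 OR NOT p2) AND (NOT p0 OR p0 AND (p0 OR p4)) AND p0)   — double negation
= p2 AND NOT ((p0 AND NOT p4 OR p0 AND p4 OR NOT p2) AND (NOT p0 OR p0) AND p0)   — absorption
= p2 AND NOT ((p0 AND NOT p4 OR p0 AND p4 OR NOT p2) AND p0)   — complement / identity
= p2 AND NOT ((p0 OR NOT p2) AND p0)   — distribution
= p2 AND NOT p0   — absorption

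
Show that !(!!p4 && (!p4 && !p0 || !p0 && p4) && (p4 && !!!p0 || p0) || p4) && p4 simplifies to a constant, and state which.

false

!(!!p4 && (!p4 && !p0 || !p0 && p4) && (p4 && !!!p0 || p0) || p4) && p4
= !(p4 && (!p4 && !p0 || !p0 && p4) && (p4 && !!!p0 || p0) || p4) && p4   (double negation)
= !(p4 && !p0 && (p4 && !!!p0 || p0) || p4) && p4   (distribution)
= !(p4 && !p0 && (p4 && !p0 || p0) || p4) && p4   (double negation)
= !(p4 && !p0 || p4) && p4   (absorption)
= !p4 && p4   (absorption)
= false   (complement)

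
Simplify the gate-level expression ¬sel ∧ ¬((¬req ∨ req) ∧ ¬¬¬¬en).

¬sel ∧ ¬en

¬sel ∧ ¬((¬req ∨ req) ∧ ¬¬¬¬en)
= ¬sel ∧ ¬¬¬¬¬en
= ¬sel ∧ ¬¬¬en
= ¬sel ∧ ¬en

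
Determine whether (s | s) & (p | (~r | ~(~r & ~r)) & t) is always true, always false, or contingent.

contingent

(s | s) & (p | (~r | ~(~r & ~r)) & t)
= (s | s) & (p | (~r | ~~r) & t)   [idempotence]
= (s | s) & (p | (~r | r) & t)   [double negation]
= (s | s) & (p | t)   [complement / identity]
= s & (p | t)   [idempotence]
This depends on p, s, t, so it is not a constant.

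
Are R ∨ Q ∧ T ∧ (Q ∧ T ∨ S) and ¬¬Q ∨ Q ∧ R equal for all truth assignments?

E1: R ∨ Q ∧ T ∧ (Q ∧ T ∨ S)
    = R ∨ Q ∧ T   [absorption]
E2: ¬¬Q ∨ Q ∧ R
    = Q ∨ Q ∧ R   [double negation]
    = Q   [absorption]
These differ: at Q=0, R=1, S=0, T=0, E1 = 1 but E2 = 0.

No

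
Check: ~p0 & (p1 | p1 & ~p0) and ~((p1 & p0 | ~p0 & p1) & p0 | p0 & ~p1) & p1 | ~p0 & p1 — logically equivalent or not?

Yes

E1: ~p0 & (p1 | p1 & ~p0)
    = ~p0 & p1   (absorption)
E2: ~((p1 & p0 | ~p0 & p1) & p0 | p0 & ~p1) & p1 | ~p0 & p1
    = ~(p1 & p0 | p0 & ~p1) & p1 | ~p0 & p1   (distribution)
    = ~(p0 & (p1 | ~p1)) & p1 | ~p0 & p1   (distribution)
    = ~p0 & p1 | ~p0 & p1   (complement / identity)
    = ~p0 & p1   (idempotence)
Both reduce to ~p0 & p1, so they are equivalent.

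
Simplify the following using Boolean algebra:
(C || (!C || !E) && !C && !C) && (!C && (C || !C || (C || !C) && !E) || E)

!C || E

(C || (!C || !E) && !C && !C) && (!C && (C || !C || (C || !C) && !E) || E)
= (C || (!C || !E) && !C && !C) && (!C && (C || !C) || E)   (absorption)
= (C || (!C || !E) && !C && !C) && (!C || E)   (complement / identity)
= (C || !C && !C) && (!C || E)   (absorption)
= (C || !C) && (!C || E)   (idempotence)
= !C || E   (complement / identity)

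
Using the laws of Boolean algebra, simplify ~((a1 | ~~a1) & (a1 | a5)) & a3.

~((a1 | ~~a1) & (a1 | a5)) & a3
= ~((a1 | a1) & (a1 | a5)) & a3   [double negation]
= ~(a1 | a1 & a5) & a3   [distribution]
= ~a1 & a3   [absorption]

~a1 & a3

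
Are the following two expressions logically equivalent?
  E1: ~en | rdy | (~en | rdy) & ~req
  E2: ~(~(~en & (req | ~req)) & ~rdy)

Yes

E1: ~en | rdy | (~en | rdy) & ~req
    = ~en | rdy
E2: ~(~(~en & (req | ~req)) & ~rdy)
    = ~(~~en & ~rdy)
    = ~en | rdy
Both reduce to ~en | rdy, so they are equivalent.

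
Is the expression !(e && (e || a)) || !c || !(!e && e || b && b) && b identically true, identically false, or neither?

!(e && (e || a)) || !c || !(!e && e || b && b) && b
= !(e && (e || a)) || !c || !(!e && e || b) && b   [idempotence]
= !(e && (e || a)) || !c || !b && b   [complement / identity]
= !e || !c || !b && b   [absorption]
= !e || !c   [complement / identity]
This depends on c, e, so it is not a constant.

neither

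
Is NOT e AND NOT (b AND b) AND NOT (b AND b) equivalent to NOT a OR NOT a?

E1: NOT e AND NOT (b AND b) AND NOT (b AND b)
    = NOT e AND NOT (b AND b)
    = NOT e AND NOT b
E2: NOT a OR NOT a
    = NOT a
These differ: at a=0, b=0, e=1, E1 = 0 but E2 = 1.

No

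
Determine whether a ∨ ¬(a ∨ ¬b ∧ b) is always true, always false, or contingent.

a ∨ ¬(a ∨ ¬b ∧ b)
= a ∨ ¬a
= True

always true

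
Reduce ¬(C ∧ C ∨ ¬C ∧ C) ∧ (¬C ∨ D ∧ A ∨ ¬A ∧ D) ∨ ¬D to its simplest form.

¬C ∨ ¬D

¬(C ∧ C ∨ ¬C ∧ C) ∧ (¬C ∨ D ∧ A ∨ ¬A ∧ D) ∨ ¬D
= ¬(C ∧ C ∨ ¬C ∧ C) ∧ (¬C ∨ D) ∨ ¬D   — distribution
= ¬C ∧ (¬C ∨ D) ∨ ¬D   — distribution
= ¬C ∨ ¬D   — absorption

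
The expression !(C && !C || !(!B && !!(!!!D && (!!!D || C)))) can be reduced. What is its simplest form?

!B && !D

!(C && !C || !(!B && !!(!!!D && (!!!D || C))))
= !!(!B && !!(!!!D && (!!!D || C)))
= !!(!B && !!!!!D)
= !B && !!!!!D
= !B && !!!D
= !B && !D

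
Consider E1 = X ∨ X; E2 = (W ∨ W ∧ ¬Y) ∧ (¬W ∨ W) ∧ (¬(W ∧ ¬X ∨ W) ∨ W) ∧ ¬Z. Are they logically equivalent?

E1: X ∨ X
    = X   — idempotence
E2: (W ∨ W ∧ ¬Y) ∧ (¬W ∨ W) ∧ (¬(W ∧ ¬X ∨ W) ∨ W) ∧ ¬Z
    = (W ∨ W ∧ ¬Y) ∧ (¬W ∨ W) ∧ (¬W ∨ W) ∧ ¬Z   — absorption
    = W ∧ (¬W ∨ W) ∧ (¬W ∨ W) ∧ ¬Z   — absorption
    = W ∧ (¬W ∨ W) ∧ ¬Z   — complement / identity
    = W ∧ ¬Z   — complement / identity
These differ: at W=0, X=1, Y=1, Z=1, E1 = 1 but E2 = 0.

No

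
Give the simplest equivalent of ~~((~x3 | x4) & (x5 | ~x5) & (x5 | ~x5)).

~~((~x3 | x4) & (x5 | ~x5) & (x5 | ~x5))
= (~x3 | x4) & (x5 | ~x5) & (x5 | ~x5)
= (~x3 | x4) & (x5 | ~x5)
= ~x3 | x4

~x3 | x4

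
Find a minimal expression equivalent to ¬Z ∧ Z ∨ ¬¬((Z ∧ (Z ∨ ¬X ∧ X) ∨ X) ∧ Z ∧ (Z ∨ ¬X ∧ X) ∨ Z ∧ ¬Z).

¬Z ∧ Z ∨ ¬¬((Z ∧ (Z ∨ ¬X ∧ X) ∨ X) ∧ Z ∧ (Z ∨ ¬X ∧ X) ∨ Z ∧ ¬Z)
= ¬¬((Z ∧ (Z ∨ ¬X ∧ X) ∨ X) ∧ Z ∧ (Z ∨ ¬X ∧ X) ∨ Z ∧ ¬Z)   (complement / identity)
= ¬¬(Z ∧ (Z ∨ ¬X ∧ X) ∨ Z ∧ ¬Z)   (absorption)
= ¬¬(Z ∧ Z ∨ Z ∧ ¬Z)   (complement / identity)
= ¬¬Z   (distribution)
= Z   (double negation)

Z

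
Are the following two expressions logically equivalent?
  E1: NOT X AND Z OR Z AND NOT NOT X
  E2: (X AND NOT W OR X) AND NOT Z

E1: NOT X AND Z OR Z AND NOT NOT X
    = NOT X AND Z OR Z AND X
    = Z
E2: (X AND NOT W OR X) AND NOT Z
    = X AND NOT Z
These differ: at W=0, X=1, Z=1, E1 = 1 but E2 = 0.

No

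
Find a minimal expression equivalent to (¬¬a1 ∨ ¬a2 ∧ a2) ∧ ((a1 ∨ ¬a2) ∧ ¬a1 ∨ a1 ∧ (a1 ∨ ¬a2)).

a1

(¬¬a1 ∨ ¬a2 ∧ a2) ∧ ((a1 ∨ ¬a2) ∧ ¬a1 ∨ a1 ∧ (a1 ∨ ¬a2))
= (¬¬a1 ∨ ¬a2 ∧ a2) ∧ (a1 ∨ ¬a2)   [distribution]
= ¬¬a1 ∧ (a1 ∨ ¬a2)   [complement / identity]
= a1 ∧ (a1 ∨ ¬a2)   [double negation]
= a1   [absorption]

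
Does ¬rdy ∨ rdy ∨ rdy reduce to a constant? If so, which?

yes, True

¬rdy ∨ rdy ∨ rdy
= ¬rdy ∨ rdy
= True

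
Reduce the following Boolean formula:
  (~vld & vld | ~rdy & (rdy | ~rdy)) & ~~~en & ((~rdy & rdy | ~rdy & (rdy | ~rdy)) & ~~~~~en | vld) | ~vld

~rdy & ~en | ~vld

(~vld & vld | ~rdy & (rdy | ~rdy)) & ~~~en & ((~rdy & rdy | ~rdy & (rdy | ~rdy)) & ~~~~~en | vld) | ~vld
= ~rdy & (rdy | ~rdy) & ~~~en & ((~rdy & rdy | ~rdy & (rdy | ~rdy)) & ~~~~~en | vld) | ~vld   [complement / identity]
= ~rdy & (rdy | ~rdy) & ~~~en & ((~rdy & rdy | ~rdy & (rdy | ~rdy)) & ~~~en | vld) | ~vld   [double negation]
= ~rdy & (rdy | ~rdy) & ~~~en & (~rdy & (rdy | ~rdy) & ~~~en | vld) | ~vld   [complement / identity]
= ~rdy & (rdy | ~rdy) & ~~~en | ~vld   [absorption]
= ~rdy & (rdy | ~rdy) & ~en | ~vld   [double negation]
= ~rdy & ~en | ~vld   [complement / identity]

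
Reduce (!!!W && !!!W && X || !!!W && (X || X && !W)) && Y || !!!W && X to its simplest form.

(!!!W && !!!W && X || !!!W && (X || X && !W)) && Y || !!!W && X
= (!!!W && !!!W && X || !!!W && X) && Y || !!!W && X   [absorption]
= (!!!W && X || !!!W && X) && Y || !!!W && X   [idempotence]
= !!!W && X && Y || !!!W && X   [idempotence]
= !!!W && X   [absorption]
= !W && X   [double negation]

!W && X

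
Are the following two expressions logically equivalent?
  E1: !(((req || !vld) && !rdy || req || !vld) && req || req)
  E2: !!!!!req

E1: !(((req || !vld) && !rdy || req || !vld) && req || req)
    = !((req || !vld) && req || req)   (absorption)
    = !(req || req)   (absorption)
    = !req   (idempotence)
E2: !!!!!req
    = !!!req   (double negation)
    = !req   (double negation)
Both reduce to !req, so they are equivalent.

Yes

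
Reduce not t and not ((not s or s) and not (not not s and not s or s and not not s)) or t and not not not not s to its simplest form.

not t and not ((not s or s) and not (not not s and not s or s and not not s)) or t and not not not not s
= not t and not ((not s or s) and not not not s) or t and not not not not s   — distribution
= not t and not not not not s or t and not not not not s   — complement / identity
= not not not not s   — distribution
= not not s   — double negation
= s   — double negation

s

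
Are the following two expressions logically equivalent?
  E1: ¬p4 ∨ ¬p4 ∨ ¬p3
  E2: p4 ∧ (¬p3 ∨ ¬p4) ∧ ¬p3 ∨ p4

E1: ¬p4 ∨ ¬p4 ∨ ¬p3
    = ¬p4 ∨ ¬p3
E2: p4 ∧ (¬p3 ∨ ¬p4) ∧ ¬p3 ∨ p4
    = p4 ∧ ¬p3 ∨ p4
    = p4
These differ: at p3=1, p4=0, E1 = 1 but E2 = 0.

No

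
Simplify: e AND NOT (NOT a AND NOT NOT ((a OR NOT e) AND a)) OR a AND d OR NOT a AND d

e AND NOT (NOT a AND NOT NOT ((a OR NOT e) AND a)) OR a AND d OR NOT a AND d
= e AND NOT (NOT a AND NOT NOT a) OR a AND d OR NOT a AND d   [absorption]
= e AND (a OR NOT a) OR a AND d OR NOT a AND d   [De Morgan]
= e OR a AND d OR NOT a AND d   [complement / identity]
= e OR d   [distribution]

e OR d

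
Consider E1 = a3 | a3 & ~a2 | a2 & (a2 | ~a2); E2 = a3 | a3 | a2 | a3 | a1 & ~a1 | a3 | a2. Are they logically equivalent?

Yes

E1: a3 | a3 & ~a2 | a2 & (a2 | ~a2)
    = a3 | a2 & (a2 | ~a2)
    = a3 | a2
E2: a3 | a3 | a2 | a3 | a1 & ~a1 | a3 | a2
    = a3 | a3 | a2 | a3 | a3 | a2
    = a3 | a3 | a2
    = a3 | a2
Both reduce to a3 | a2, so they are equivalent.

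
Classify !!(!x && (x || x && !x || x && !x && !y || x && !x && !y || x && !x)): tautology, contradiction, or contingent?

!!(!x && (x || x && !x || x && !x && !y || x && !x && !y || x && !x))
= !!(!x && (x || x && !x || x && !x && !y || x && !x))   (absorption)
= !!(!x && (x || x && !x || x && !x))   (absorption)
= !!(!x && (x || x && !x))   (complement / identity)
= !x && (x || x && !x)   (double negation)
= !x && x   (complement / identity)
= false   (complement)

contradiction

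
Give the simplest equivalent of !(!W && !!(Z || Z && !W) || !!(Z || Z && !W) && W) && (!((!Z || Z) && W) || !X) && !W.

!Z && !W

!(!W && !!(Z || Z && !W) || !!(Z || Z && !W) && W) && (!((!Z || Z) && W) || !X) && !W
= !!!(Z || Z && !W) && (!((!Z || Z) && W) || !X) && !W
= !!!(Z || Z && !W) && (!W || !X) && !W
= !!!(Z || Z && !W) && !W
= !!!Z && !W
= !Z && !W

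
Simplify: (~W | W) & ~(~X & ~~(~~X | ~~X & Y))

1

(~W | W) & ~(~X & ~~(~~X | ~~X & Y))
= (~W | W) & (X | ~(~~X | ~~X & Y))
= X | ~(~~X | ~~X & Y)
= X | ~~~X
= X | ~X
= 1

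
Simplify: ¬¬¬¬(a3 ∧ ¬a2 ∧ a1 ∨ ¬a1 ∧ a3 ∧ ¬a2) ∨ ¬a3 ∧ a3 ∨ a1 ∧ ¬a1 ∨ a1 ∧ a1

a3 ∧ ¬a2 ∨ a1

¬¬¬¬(a3 ∧ ¬a2 ∧ a1 ∨ ¬a1 ∧ a3 ∧ ¬a2) ∨ ¬a3 ∧ a3 ∨ a1 ∧ ¬a1 ∨ a1 ∧ a1
= ¬¬¬¬(a3 ∧ ¬a2 ∧ a1 ∨ ¬a1 ∧ a3 ∧ ¬a2) ∨ a1 ∧ ¬a1 ∨ a1 ∧ a1   (complement / identity)
= ¬¬¬¬(a3 ∧ ¬a2) ∨ a1 ∧ ¬a1 ∨ a1 ∧ a1   (distribution)
= ¬¬¬¬(a3 ∧ ¬a2) ∨ a1   (distribution)
= ¬¬(a3 ∧ ¬a2) ∨ a1   (double negation)
= a3 ∧ ¬a2 ∨ a1   (double negation)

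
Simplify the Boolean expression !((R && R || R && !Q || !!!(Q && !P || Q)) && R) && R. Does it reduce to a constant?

false

!((R && R || R && !Q || !!!(Q && !P || Q)) && R) && R
= !((R && R || R && !Q || !!!Q) && R) && R   (absorption)
= !((R || R && !Q || !!!Q) && R) && R   (idempotence)
= !((R || R && !Q || !Q) && R) && R   (double negation)
= !((R || !Q) && R) && R   (absorption)
= !R && R   (absorption)
= false   (complement)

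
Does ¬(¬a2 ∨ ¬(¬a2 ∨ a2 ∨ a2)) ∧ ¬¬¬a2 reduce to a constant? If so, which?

¬(¬a2 ∨ ¬(¬a2 ∨ a2 ∨ a2)) ∧ ¬¬¬a2
= ¬(¬a2 ∨ ¬(¬a2 ∨ a2 ∨ a2)) ∧ ¬a2   — double negation
= ¬(¬a2 ∨ ¬(¬a2 ∨ a2)) ∧ ¬a2   — idempotence
= a2 ∧ (¬a2 ∨ a2) ∧ ¬a2   — De Morgan
= a2 ∧ ¬a2   — complement / identity
= False   — complement

yes, False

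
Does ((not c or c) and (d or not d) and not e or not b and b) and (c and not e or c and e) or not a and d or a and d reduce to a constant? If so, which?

no

((not c or c) and (d or not d) and not e or not b and b) and (c and not e or c and e) or not a and d or a and d
= ((not c or c) and (d or not d) and not e or not b and b) and c or not a and d or a and d   — distribution
= ((not c or c) and not e or not b and b) and c or not a and d or a and d   — complement / identity
= (not c or c) and not e and c or not a and d or a and d   — complement / identity
= not e and c or not a and d or a and d   — complement / identity
= not e and c or d   — distribution
This depends on c, d, e, so it is not a constant.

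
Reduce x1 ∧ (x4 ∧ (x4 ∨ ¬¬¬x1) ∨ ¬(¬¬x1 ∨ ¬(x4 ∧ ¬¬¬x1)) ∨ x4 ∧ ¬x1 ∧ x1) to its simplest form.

x1 ∧ x4

x1 ∧ (x4 ∧ (x4 ∨ ¬¬¬x1) ∨ ¬(¬¬x1 ∨ ¬(x4 ∧ ¬¬¬x1)) ∨ x4 ∧ ¬x1 ∧ x1)
= x1 ∧ (x4 ∧ (x4 ∨ ¬x1) ∨ ¬(¬¬x1 ∨ ¬(x4 ∧ ¬¬¬x1)) ∨ x4 ∧ ¬x1 ∧ x1)   (double negation)
= x1 ∧ (x4 ∨ ¬(¬¬x1 ∨ ¬(x4 ∧ ¬¬¬x1)) ∨ x4 ∧ ¬x1 ∧ x1)   (absorption)
= x1 ∧ (x4 ∨ ¬x1 ∧ x4 ∧ ¬¬¬x1 ∨ x4 ∧ ¬x1 ∧ x1)   (De Morgan)
= x1 ∧ (x4 ∨ ¬x1 ∧ x4 ∧ ¬x1 ∨ x4 ∧ ¬x1 ∧ x1)   (double negation)
= x1 ∧ (x4 ∨ x4 ∧ ¬x1)   (distribution)
= x1 ∧ x4   (absorption)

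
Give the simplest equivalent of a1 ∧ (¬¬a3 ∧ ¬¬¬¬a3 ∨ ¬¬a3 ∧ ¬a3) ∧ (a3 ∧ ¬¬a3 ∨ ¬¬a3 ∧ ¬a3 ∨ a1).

a1 ∧ (¬¬a3 ∧ ¬¬¬¬a3 ∨ ¬¬a3 ∧ ¬a3) ∧ (a3 ∧ ¬¬a3 ∨ ¬¬a3 ∧ ¬a3 ∨ a1)
= a1 ∧ (¬¬a3 ∧ ¬¬a3 ∨ ¬¬a3 ∧ ¬a3) ∧ (a3 ∧ ¬¬a3 ∨ ¬¬a3 ∧ ¬a3 ∨ a1)   [double negation]
= a1 ∧ (a3 ∧ ¬¬a3 ∨ ¬¬a3 ∧ ¬a3) ∧ (a3 ∧ ¬¬a3 ∨ ¬¬a3 ∧ ¬a3 ∨ a1)   [double negation]
= a1 ∧ (a3 ∧ ¬¬a3 ∨ ¬¬a3 ∧ ¬a3)   [absorption]
= a1 ∧ ¬¬a3   [distribution]
= a1 ∧ a3   [double negation]

a1 ∧ a3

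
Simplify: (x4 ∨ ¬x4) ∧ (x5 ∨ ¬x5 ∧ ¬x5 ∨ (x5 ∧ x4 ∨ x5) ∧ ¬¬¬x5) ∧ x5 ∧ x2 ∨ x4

x5 ∧ x2 ∨ x4

(x4 ∨ ¬x4) ∧ (x5 ∨ ¬x5 ∧ ¬x5 ∨ (x5 ∧ x4 ∨ x5) ∧ ¬¬¬x5) ∧ x5 ∧ x2 ∨ x4
= (x4 ∨ ¬x4) ∧ (x5 ∨ ¬x5 ∧ ¬x5 ∨ x5 ∧ ¬¬¬x5) ∧ x5 ∧ x2 ∨ x4   (absorption)
= (x5 ∨ ¬x5 ∧ ¬x5 ∨ x5 ∧ ¬¬¬x5) ∧ x5 ∧ x2 ∨ x4   (complement / identity)
= (x5 ∨ ¬x5 ∧ ¬x5 ∨ x5 ∧ ¬x5) ∧ x5 ∧ x2 ∨ x4   (double negation)
= (x5 ∨ ¬x5) ∧ x5 ∧ x2 ∨ x4   (distribution)
= x5 ∧ x2 ∨ x4   (complement / identity)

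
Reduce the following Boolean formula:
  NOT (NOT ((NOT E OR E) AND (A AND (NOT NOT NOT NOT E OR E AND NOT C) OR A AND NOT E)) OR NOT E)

A AND E

NOT (NOT ((NOT E OR E) AND (A AND (NOT NOT NOT NOT E OR E AND NOT C) OR A AND NOT E)) OR NOT E)
= (NOT E OR E) AND (A AND (NOT NOT NOT NOT E OR E AND NOT C) OR A AND NOT E) AND E
= (NOT E OR E) AND (A AND (NOT NOT E OR E AND NOT C) OR A AND NOT E) AND E
= (NOT E OR E) AND (A AND (E OR E AND NOT C) OR A AND NOT E) AND E
= (NOT E OR E) AND (A AND E OR A AND NOT E) AND E
= (NOT E OR E) AND A AND E
= A AND E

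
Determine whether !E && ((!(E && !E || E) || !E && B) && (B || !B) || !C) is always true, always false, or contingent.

contingent

!E && ((!(E && !E || E) || !E && B) && (B || !B) || !C)
= !E && (!(E && !E || E) || !E && B || !C)   [complement / identity]
= !E && (!E || !E && B || !C)   [complement / identity]
= !E && (!E || !C)   [absorption]
= !E   [absorption]
This depends on E, so it is not a constant.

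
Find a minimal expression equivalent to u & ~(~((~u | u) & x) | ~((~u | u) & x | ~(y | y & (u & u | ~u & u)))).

u & ~(~((~u | u) & x) | ~((~u | u) & x | ~(y | y & (u & u | ~u & u))))
= u & ~(~((~u | u) & x) | ~((~u | u) & x | ~(y | y & u)))
= u & ~(~((~u | u) & x) | ~((~u | u) & x | ~y))
= u & (~u | u) & x & ((~u | u) & x | ~y)
= u & (~u | u) & x
= u & x

u & x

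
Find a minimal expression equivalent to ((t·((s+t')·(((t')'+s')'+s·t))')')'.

t·s'

((t·((s+t')·(((t')'+s')'+s·t))')')'
= t·((s+t')·(((t')'+s')'+s·t))'   — double negation
= t·((s+t')·(t'·s+s·t))'   — De Morgan
= t·((s+t')·s)'   — distribution
= t·s'   — absorption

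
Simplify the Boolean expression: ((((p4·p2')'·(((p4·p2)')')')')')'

p4

((((p4·p2')'·(((p4·p2)')')')')')'
= ((((p4·p2')'·(p4·p2)')')')'
= ((p4·p2'+p4·p2)')'
= (p4')'
= p4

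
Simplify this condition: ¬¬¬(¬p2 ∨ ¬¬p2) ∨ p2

¬¬¬(¬p2 ∨ ¬¬p2) ∨ p2
= ¬¬(p2 ∧ ¬p2) ∨ p2   — De Morgan
= p2 ∧ ¬p2 ∨ p2   — double negation
= p2   — complement / identity

p2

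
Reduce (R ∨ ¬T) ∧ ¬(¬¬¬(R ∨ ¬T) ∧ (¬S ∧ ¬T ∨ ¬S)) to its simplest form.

R ∨ ¬T

(R ∨ ¬T) ∧ ¬(¬¬¬(R ∨ ¬T) ∧ (¬S ∧ ¬T ∨ ¬S))
= (R ∨ ¬T) ∧ ¬(¬¬¬(R ∨ ¬T) ∧ ¬S)   (absorption)
= (R ∨ ¬T) ∧ ¬(¬(R ∨ ¬T) ∧ ¬S)   (double negation)
= (R ∨ ¬T) ∧ (R ∨ ¬T ∨ S)   (De Morgan)
= R ∨ ¬T   (absorption)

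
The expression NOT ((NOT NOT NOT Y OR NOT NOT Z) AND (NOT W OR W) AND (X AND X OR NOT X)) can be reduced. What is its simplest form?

Y AND NOT Z

NOT ((NOT NOT NOT Y OR NOT NOT Z) AND (NOT W OR W) AND (X AND X OR NOT X))
= NOT ((NOT NOT NOT Y OR NOT NOT Z) AND (X AND X OR NOT X))   [complement / identity]
= NOT ((NOT NOT NOT Y OR NOT NOT Z) AND (X OR NOT X))   [idempotence]
= NOT (NOT NOT NOT Y OR NOT NOT Z)   [complement / identity]
= NOT NOT Y AND NOT Z   [De Morgan]
= Y AND NOT Z   [double negation]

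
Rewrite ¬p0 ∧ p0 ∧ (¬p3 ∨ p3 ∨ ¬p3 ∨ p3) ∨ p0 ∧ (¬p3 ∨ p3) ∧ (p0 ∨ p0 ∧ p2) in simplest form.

¬p0 ∧ p0 ∧ (¬p3 ∨ p3 ∨ ¬p3 ∨ p3) ∨ p0 ∧ (¬p3 ∨ p3) ∧ (p0 ∨ p0 ∧ p2)
= ¬p0 ∧ p0 ∧ (¬p3 ∨ p3 ∨ ¬p3 ∨ p3) ∨ p0 ∧ (¬p3 ∨ p3) ∧ p0   (absorption)
= ¬p0 ∧ p0 ∧ (¬p3 ∨ p3) ∨ p0 ∧ (¬p3 ∨ p3) ∧ p0   (idempotence)
= p0 ∧ (¬p3 ∨ p3)   (distribution)
= p0   (complement / identity)

p0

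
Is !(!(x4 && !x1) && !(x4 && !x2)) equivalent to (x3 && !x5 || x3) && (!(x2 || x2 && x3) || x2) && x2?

E1: !(!(x4 && !x1) && !(x4 && !x2))
    = x4 && !x1 || x4 && !x2   [De Morgan]
    = x4 && (!x1 || !x2)   [distribution]
E2: (x3 && !x5 || x3) && (!(x2 || x2 && x3) || x2) && x2
    = (x3 && !x5 || x3) && (!x2 || x2) && x2   [absorption]
    = (x3 && !x5 || x3) && x2   [complement / identity]
    = x3 && x2   [absorption]
These differ: at x1=0, x2=0, x3=0, x4=1, x5=1, E1 = 1 but E2 = 0.

No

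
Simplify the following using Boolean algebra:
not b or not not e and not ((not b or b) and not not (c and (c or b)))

not b or e and not c

not b or not not e and not ((not b or b) and not not (c and (c or b)))
= not b or not not e and not ((not b or b) and not not c)   — absorption
= not b or not not e and not ((not b or b) and c)   — double negation
= not b or e and not ((not b or b) and c)   — double negation
= not b or e and not c   — complement / identity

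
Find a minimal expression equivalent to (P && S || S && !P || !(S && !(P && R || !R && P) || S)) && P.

(P && S || S && !P || !(S && !(P && R || !R && P) || S)) && P
= (S || !(S && !(P && R || !R && P) || S)) && P   (distribution)
= (S || !(S && !P || S)) && P   (distribution)
= (S || !S) && P   (absorption)
= P   (complement / identity)

P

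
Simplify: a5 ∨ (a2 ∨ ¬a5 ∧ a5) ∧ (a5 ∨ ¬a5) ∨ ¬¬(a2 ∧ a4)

a5 ∨ (a2 ∨ ¬a5 ∧ a5) ∧ (a5 ∨ ¬a5) ∨ ¬¬(a2 ∧ a4)
= a5 ∨ a2 ∨ ¬a5 ∧ a5 ∨ ¬¬(a2 ∧ a4)   — complement / identity
= a5 ∨ a2 ∨ ¬¬(a2 ∧ a4)   — complement / identity
= a5 ∨ a2 ∨ a2 ∧ a4   — double negation
= a5 ∨ a2   — absorption

a5 ∨ a2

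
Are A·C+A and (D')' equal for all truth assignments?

E1: A·C+A
    = A   — absorption
E2: (D')'
    = D   — double negation
These differ: at A=1, C=0, D=0, E1 = 1 but E2 = 0.

No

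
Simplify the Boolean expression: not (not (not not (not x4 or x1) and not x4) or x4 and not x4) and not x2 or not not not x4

not x4

not (not (not not (not x4 or x1) and not x4) or x4 and not x4) and not x2 or not not not x4
= not (not ((not x4 or x1) and not x4) or x4 and not x4) and not x2 or not not not x4   — double negation
= not (not not x4 or x4 and not x4) and not x2 or not not not x4   — absorption
= not not not x4 and not x2 or not not not x4   — complement / identity
= not not not x4   — absorption
= not x4   — double negation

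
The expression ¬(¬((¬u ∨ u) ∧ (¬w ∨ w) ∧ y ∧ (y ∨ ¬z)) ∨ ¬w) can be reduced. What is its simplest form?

¬(¬((¬u ∨ u) ∧ (¬w ∨ w) ∧ y ∧ (y ∨ ¬z)) ∨ ¬w)
= ¬(¬((¬u ∨ u) ∧ (¬w ∨ w) ∧ y) ∨ ¬w)   [absorption]
= ¬(¬((¬u ∨ u) ∧ y) ∨ ¬w)   [complement / identity]
= ¬(¬y ∨ ¬w)   [complement / identity]
= y ∧ w   [De Morgan]

y ∧ w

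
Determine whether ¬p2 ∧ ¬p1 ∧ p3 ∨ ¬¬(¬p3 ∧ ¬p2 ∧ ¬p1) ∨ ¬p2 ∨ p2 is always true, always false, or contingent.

always true

¬p2 ∧ ¬p1 ∧ p3 ∨ ¬¬(¬p3 ∧ ¬p2 ∧ ¬p1) ∨ ¬p2 ∨ p2
= ¬p2 ∧ ¬p1 ∧ p3 ∨ ¬p3 ∧ ¬p2 ∧ ¬p1 ∨ ¬p2 ∨ p2   [double negation]
= ¬p2 ∧ ¬p1 ∨ ¬p2 ∨ p2   [distribution]
= ¬p2 ∨ p2   [absorption]
= True   [complement]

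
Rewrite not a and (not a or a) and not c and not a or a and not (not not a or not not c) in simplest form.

not a and (not a or a) and not c and not a or a and not (not not a or not not c)
= not a and (not a or a) and not c and not a or a and not a and not c   (De Morgan)
= not a and not c and not a or a and not a and not c   (complement / identity)
= not a and not c   (distribution)

not a and not c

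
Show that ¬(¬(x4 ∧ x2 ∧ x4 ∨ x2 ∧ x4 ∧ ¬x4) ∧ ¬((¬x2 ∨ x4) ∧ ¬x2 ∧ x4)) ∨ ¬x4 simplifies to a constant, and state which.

¬(¬(x4 ∧ x2 ∧ x4 ∨ x2 ∧ x4 ∧ ¬x4) ∧ ¬((¬x2 ∨ x4) ∧ ¬x2 ∧ x4)) ∨ ¬x4
= x4 ∧ x2 ∧ x4 ∨ x2 ∧ x4 ∧ ¬x4 ∨ (¬x2 ∨ x4) ∧ ¬x2 ∧ x4 ∨ ¬x4
= x4 ∧ x2 ∧ x4 ∨ x2 ∧ x4 ∧ ¬x4 ∨ ¬x2 ∧ x4 ∨ ¬x4
= x2 ∧ x4 ∨ ¬x2 ∧ x4 ∨ ¬x4
= x4 ∨ ¬x4
= True

True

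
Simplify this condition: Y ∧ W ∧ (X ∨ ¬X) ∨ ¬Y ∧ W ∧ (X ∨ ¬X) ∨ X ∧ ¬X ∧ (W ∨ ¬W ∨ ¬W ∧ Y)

Y ∧ W ∧ (X ∨ ¬X) ∨ ¬Y ∧ W ∧ (X ∨ ¬X) ∨ X ∧ ¬X ∧ (W ∨ ¬W ∨ ¬W ∧ Y)
= W ∧ (X ∨ ¬X) ∨ X ∧ ¬X ∧ (W ∨ ¬W ∨ ¬W ∧ Y)
= W ∨ X ∧ ¬X ∧ (W ∨ ¬W ∨ ¬W ∧ Y)
= W ∨ X ∧ ¬X ∧ (W ∨ ¬W)
= W ∨ X ∧ ¬X
= W

W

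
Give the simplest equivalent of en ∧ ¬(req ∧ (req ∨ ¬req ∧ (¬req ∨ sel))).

en ∧ ¬(req ∧ (req ∨ ¬req ∧ (¬req ∨ sel)))
= en ∧ ¬(req ∧ (req ∨ ¬req))
= en ∧ ¬req

en ∧ ¬req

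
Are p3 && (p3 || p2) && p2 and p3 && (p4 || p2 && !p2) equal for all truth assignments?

E1: p3 && (p3 || p2) && p2
    = p3 && p2
E2: p3 && (p4 || p2 && !p2)
    = p3 && p4
These differ: at p2=1, p3=1, p4=0, E1 = 1 but E2 = 0.

No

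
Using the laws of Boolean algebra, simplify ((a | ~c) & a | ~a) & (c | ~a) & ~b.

(c | ~a) & ~b

((a | ~c) & a | ~a) & (c | ~a) & ~b
= (a | ~a) & (c | ~a) & ~b   — absorption
= (c | ~a) & ~b   — complement / identity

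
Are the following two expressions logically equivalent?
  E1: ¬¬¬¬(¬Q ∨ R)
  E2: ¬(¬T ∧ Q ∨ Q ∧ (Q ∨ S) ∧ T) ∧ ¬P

No

E1: ¬¬¬¬(¬Q ∨ R)
    = ¬¬(¬Q ∨ R)   (double negation)
    = ¬Q ∨ R   (double negation)
E2: ¬(¬T ∧ Q ∨ Q ∧ (Q ∨ S) ∧ T) ∧ ¬P
    = ¬(¬T ∧ Q ∨ Q ∧ T) ∧ ¬P   (absorption)
    = ¬Q ∧ ¬P   (distribution)
These differ: at P=1, Q=1, R=1, S=1, T=0, E1 = 1 but E2 = 0.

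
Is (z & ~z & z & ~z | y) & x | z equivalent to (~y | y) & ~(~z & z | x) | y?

No

E1: (z & ~z & z & ~z | y) & x | z
    = (z & ~z | y) & x | z   (idempotence)
    = y & x | z   (complement / identity)
E2: (~y | y) & ~(~z & z | x) | y
    = ~(~z & z | x) | y   (complement / identity)
    = ~x | y   (complement / identity)
These differ: at x=1, y=0, z=1, E1 = 1 but E2 = 0.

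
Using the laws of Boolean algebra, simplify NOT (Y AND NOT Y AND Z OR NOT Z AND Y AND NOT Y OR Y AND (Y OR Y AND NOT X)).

NOT Y

NOT (Y AND NOT Y AND Z OR NOT Z AND Y AND NOT Y OR Y AND (Y OR Y AND NOT X))
= NOT (Y AND NOT Y OR Y AND (Y OR Y AND NOT X))   — distribution
= NOT (Y AND NOT Y OR Y AND Y)   — absorption
= NOT Y   — distribution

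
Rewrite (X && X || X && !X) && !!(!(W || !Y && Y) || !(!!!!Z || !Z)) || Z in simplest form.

X && !W || Z

(X && X || X && !X) && !!(!(W || !Y && Y) || !(!!!!Z || !Z)) || Z
= (X && X || X && !X) && !!(!(W || !Y && Y) || !(!!Z || !Z)) || Z
= (X && X || X && !X) && !!(!W || !(!!Z || !Z)) || Z
= (X && X || X && !X) && !!(!W || !(Z || !Z)) || Z
= X && !!(!W || !(Z || !Z)) || Z
= X && !(W && (Z || !Z)) || Z
= X && !W || Z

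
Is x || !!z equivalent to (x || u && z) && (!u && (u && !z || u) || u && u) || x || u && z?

E1: x || !!z
    = x || z   [double negation]
E2: (x || u && z) && (!u && (u && !z || u) || u && u) || x || u && z
    = (x || u && z) && (!u && u || u && u) || x || u && z   [absorption]
    = (x || u && z) && u || x || u && z   [distribution]
    = x || u && z   [absorption]
These differ: at u=0, x=0, z=1, E1 = 1 but E2 = 0.

No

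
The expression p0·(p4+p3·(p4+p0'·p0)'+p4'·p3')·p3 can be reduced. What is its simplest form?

p0·p3

p0·(p4+p3·(p4+p0'·p0)'+p4'·p3')·p3
= p0·(p4+p3·p4'+p4'·p3')·p3   (complement / identity)
= p0·(p4+p4')·p3   (distribution)
= p0·p3   (complement / identity)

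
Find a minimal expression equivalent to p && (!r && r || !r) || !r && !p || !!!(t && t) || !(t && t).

p && (!r && r || !r) || !r && !p || !!!(t && t) || !(t && t)
= p && (!r && r || !r) || !r && !p || !(t && t) || !(t && t)
= p && (!r && r || !r) || !r && !p || !(t && t)
= p && !r || !r && !p || !(t && t)
= !r || !(t && t)
= !r || !t

!r || !t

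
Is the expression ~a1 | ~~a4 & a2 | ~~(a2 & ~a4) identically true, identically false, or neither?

~a1 | ~~a4 & a2 | ~~(a2 & ~a4)
= ~a1 | ~~a4 & a2 | a2 & ~a4   [double negation]
= ~a1 | a4 & a2 | a2 & ~a4   [double negation]
= ~a1 | a2   [distribution]
This depends on a1, a2, so it is not a constant.

neither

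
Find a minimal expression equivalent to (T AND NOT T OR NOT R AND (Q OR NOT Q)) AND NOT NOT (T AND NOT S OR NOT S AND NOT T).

NOT R AND NOT S

(T AND NOT T OR NOT R AND (Q OR NOT Q)) AND NOT NOT (T AND NOT S OR NOT S AND NOT T)
= (T AND NOT T OR NOT R) AND NOT NOT (T AND NOT S OR NOT S AND NOT T)   [complement / identity]
= (T AND NOT T OR NOT R) AND NOT NOT NOT S   [distribution]
= (T AND NOT T OR NOT R) AND NOT S   [double negation]
= NOT R AND NOT S   [complement / identity]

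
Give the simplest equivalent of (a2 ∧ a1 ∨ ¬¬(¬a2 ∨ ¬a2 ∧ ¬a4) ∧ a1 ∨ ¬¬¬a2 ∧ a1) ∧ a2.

(a2 ∧ a1 ∨ ¬¬(¬a2 ∨ ¬a2 ∧ ¬a4) ∧ a1 ∨ ¬¬¬a2 ∧ a1) ∧ a2
= (a2 ∧ a1 ∨ ¬¬¬a2 ∧ a1 ∨ ¬¬¬a2 ∧ a1) ∧ a2   (absorption)
= (a2 ∧ a1 ∨ ¬¬¬a2 ∧ a1) ∧ a2   (idempotence)
= (a2 ∧ a1 ∨ ¬a2 ∧ a1) ∧ a2   (double negation)
= a1 ∧ a2   (distribution)

a1 ∧ a2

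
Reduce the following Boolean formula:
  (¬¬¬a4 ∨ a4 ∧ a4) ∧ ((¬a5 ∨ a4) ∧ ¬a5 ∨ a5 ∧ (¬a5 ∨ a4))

¬a5 ∨ a4

(¬¬¬a4 ∨ a4 ∧ a4) ∧ ((¬a5 ∨ a4) ∧ ¬a5 ∨ a5 ∧ (¬a5 ∨ a4))
= (¬¬¬a4 ∨ a4 ∧ a4) ∧ (¬a5 ∨ a4)   — distribution
= (¬¬¬a4 ∨ a4) ∧ (¬a5 ∨ a4)   — idempotence
= (¬a4 ∨ a4) ∧ (¬a5 ∨ a4)   — double negation
= ¬a5 ∨ a4   — complement / identity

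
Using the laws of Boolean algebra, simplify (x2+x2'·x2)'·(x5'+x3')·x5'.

(x2+x2'·x2)'·(x5'+x3')·x5'
= (x2+x2'·x2)'·x5'   (absorption)
= x2'·x5'   (complement / identity)

x2'·x5'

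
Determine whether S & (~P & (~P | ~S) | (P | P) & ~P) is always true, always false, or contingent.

S & (~P & (~P | ~S) | (P | P) & ~P)
= S & (~P & (~P | ~S) | P & ~P)   [idempotence]
= S & (~P | P & ~P)   [absorption]
= S & ~P   [complement / identity]
This depends on P, S, so it is not a constant.

contingent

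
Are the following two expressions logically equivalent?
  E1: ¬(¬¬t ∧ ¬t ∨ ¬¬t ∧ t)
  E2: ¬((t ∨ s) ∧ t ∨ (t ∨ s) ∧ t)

E1: ¬(¬¬t ∧ ¬t ∨ ¬¬t ∧ t)
    = ¬¬¬t   — distribution
    = ¬t   — double negation
E2: ¬((t ∨ s) ∧ t ∨ (t ∨ s) ∧ t)
    = ¬((t ∨ s) ∧ t)   — idempotence
    = ¬t   — absorption
Both reduce to ¬t, so they are equivalent.

Yes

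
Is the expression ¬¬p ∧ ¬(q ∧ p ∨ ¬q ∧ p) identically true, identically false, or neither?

¬¬p ∧ ¬(q ∧ p ∨ ¬q ∧ p)
= ¬¬p ∧ ¬p
= p ∧ ¬p
= False

identically false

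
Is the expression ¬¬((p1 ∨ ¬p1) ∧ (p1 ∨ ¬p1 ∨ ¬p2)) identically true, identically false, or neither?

¬¬((p1 ∨ ¬p1) ∧ (p1 ∨ ¬p1 ∨ ¬p2))
= (p1 ∨ ¬p1) ∧ (p1 ∨ ¬p1 ∨ ¬p2)
= p1 ∨ ¬p1
= True

identically true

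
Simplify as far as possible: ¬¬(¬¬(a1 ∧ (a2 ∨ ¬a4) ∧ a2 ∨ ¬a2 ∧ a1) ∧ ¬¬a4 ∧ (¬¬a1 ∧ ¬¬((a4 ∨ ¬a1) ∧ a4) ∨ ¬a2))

¬¬(¬¬(a1 ∧ (a2 ∨ ¬a4) ∧ a2 ∨ ¬a2 ∧ a1) ∧ ¬¬a4 ∧ (¬¬a1 ∧ ¬¬((a4 ∨ ¬a1) ∧ a4) ∨ ¬a2))
= ¬¬(¬¬(a1 ∧ a2 ∨ ¬a2 ∧ a1) ∧ ¬¬a4 ∧ (¬¬a1 ∧ ¬¬((a4 ∨ ¬a1) ∧ a4) ∨ ¬a2))   — absorption
= ¬¬(¬¬a1 ∧ ¬¬a4 ∧ (¬¬a1 ∧ ¬¬((a4 ∨ ¬a1) ∧ a4) ∨ ¬a2))   — distribution
= ¬¬(¬¬a1 ∧ ¬¬a4 ∧ (¬¬a1 ∧ ¬¬a4 ∨ ¬a2))   — absorption
= ¬¬(¬¬a1 ∧ ¬¬a4)   — absorption
= ¬(¬a1 ∨ ¬a4)   — De Morgan
= a1 ∧ a4   — De Morgan

a1 ∧ a4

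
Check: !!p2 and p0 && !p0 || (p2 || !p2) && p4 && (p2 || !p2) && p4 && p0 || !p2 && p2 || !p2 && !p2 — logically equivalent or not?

E1: !!p2
    = p2   [double negation]
E2: p0 && !p0 || (p2 || !p2) && p4 && (p2 || !p2) && p4 && p0 || !p2 && p2 || !p2 && !p2
    = p0 && !p0 || (p2 || !p2) && p4 && p0 || !p2 && p2 || !p2 && !p2   [idempotence]
    = p0 && !p0 || (p2 || !p2) && p4 && p0 || !p2   [distribution]
    = (p2 || !p2) && p4 && p0 || !p2   [complement / identity]
    = p4 && p0 || !p2   [complement / identity]
These differ: at p0=0, p2=0, p4=0, E1 = 0 but E2 = 1.

No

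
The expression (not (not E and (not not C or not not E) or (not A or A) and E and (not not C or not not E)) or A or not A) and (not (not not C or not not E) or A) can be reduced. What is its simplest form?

(not (not E and (not not C or not not E) or (not A or A) and E and (not not C or not not E)) or A or not A) and (not (not not C or not not E) or A)
= (not (not E and (not not C or not not E) or E and (not not C or not not E)) or A or not A) and (not (not not C or not not E) or A)
= (not (not not C or not not E) or A or not A) and (not (not not C or not not E) or A)
= not (not not C or not not E) or A
= not C and not E or A

not C and not E or A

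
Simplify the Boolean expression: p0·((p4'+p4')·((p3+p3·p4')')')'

p0·(p4+p3')

p0·((p4'+p4')·((p3+p3·p4')')')'
= p0·(p4'·((p3+p3·p4')')')'
= p0·(p4'·(p3')')'
= p0·(p4+p3')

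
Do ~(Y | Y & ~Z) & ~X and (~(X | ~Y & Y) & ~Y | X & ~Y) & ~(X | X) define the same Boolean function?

Yes

E1: ~(Y | Y & ~Z) & ~X
    = ~Y & ~X   [absorption]
E2: (~(X | ~Y & Y) & ~Y | X & ~Y) & ~(X | X)
    = (~X & ~Y | X & ~Y) & ~(X | X)   [complement / identity]
    = ~Y & ~(X | X)   [distribution]
    = ~Y & ~X   [idempotence]
Both reduce to ~Y & ~X, so they are equivalent.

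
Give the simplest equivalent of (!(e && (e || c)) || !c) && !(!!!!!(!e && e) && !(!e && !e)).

!e

(!(e && (e || c)) || !c) && !(!!!!!(!e && e) && !(!e && !e))
= (!e || !c) && !(!!!!!(!e && e) && !(!e && !e))   [absorption]
= (!e || !c) && !(!!!(!e && e) && !(!e && !e))   [double negation]
= (!e || !c) && !(!(!e && e) && !(!e && !e))   [double negation]
= (!e || !c) && (!e && e || !e && !e)   [De Morgan]
= (!e || !c) && !e   [distribution]
= !e   [absorption]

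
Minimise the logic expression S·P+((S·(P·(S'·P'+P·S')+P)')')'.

S·P+((S·(P·(S'·P'+P·S')+P)')')'
= S·P+((S·(P·S'+P)')')'
= S·P+((S·P')')'
= S·P+S·P'
= S

S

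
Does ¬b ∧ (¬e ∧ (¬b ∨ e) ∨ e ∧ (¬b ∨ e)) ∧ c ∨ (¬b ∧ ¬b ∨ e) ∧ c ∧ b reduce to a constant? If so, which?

¬b ∧ (¬e ∧ (¬b ∨ e) ∨ e ∧ (¬b ∨ e)) ∧ c ∨ (¬b ∧ ¬b ∨ e) ∧ c ∧ b
= ¬b ∧ (¬b ∨ e) ∧ c ∨ (¬b ∧ ¬b ∨ e) ∧ c ∧ b   (distribution)
= ¬b ∧ (¬b ∨ e) ∧ c ∨ (¬b ∨ e) ∧ c ∧ b   (idempotence)
= (¬b ∨ e) ∧ c   (distribution)
This depends on b, c, e, so it is not a constant.

no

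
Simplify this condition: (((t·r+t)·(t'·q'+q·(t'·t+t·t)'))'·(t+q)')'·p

(t+q)·p

(((t·r+t)·(t'·q'+q·(t'·t+t·t)'))'·(t+q)')'·p
= (((t·r+t)·(t'·q'+q·t'))'·(t+q)')'·p
= (((t·r+t)·t')'·(t+q)')'·p
= ((t·r+t)·t'+t+q)·p
= (t·t'+t+q)·p
= (t+q)·p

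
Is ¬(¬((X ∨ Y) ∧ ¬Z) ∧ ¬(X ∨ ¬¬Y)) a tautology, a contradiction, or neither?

neither

¬(¬((X ∨ Y) ∧ ¬Z) ∧ ¬(X ∨ ¬¬Y))
= ¬(¬((X ∨ Y) ∧ ¬Z) ∧ ¬(X ∨ Y))   (double negation)
= (X ∨ Y) ∧ ¬Z ∨ X ∨ Y   (De Morgan)
= X ∨ Y   (absorption)
This depends on X, Y, so it is not a constant.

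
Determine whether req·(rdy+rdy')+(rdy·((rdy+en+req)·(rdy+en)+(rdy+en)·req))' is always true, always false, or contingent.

contingent

req·(rdy+rdy')+(rdy·((rdy+en+req)·(rdy+en)+(rdy+en)·req))'
= req+(rdy·((rdy+en+req)·(rdy+en)+(rdy+en)·req))'   (complement / identity)
= req+(rdy·(rdy+en+(rdy+en)·req))'   (absorption)
= req+(rdy·(rdy+en))'   (absorption)
= req+rdy'   (absorption)
This depends on rdy, req, so it is not a constant.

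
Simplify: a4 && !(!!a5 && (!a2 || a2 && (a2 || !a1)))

a4 && !a5

a4 && !(!!a5 && (!a2 || a2 && (a2 || !a1)))
= a4 && !(!!a5 && (!a2 || a2))   (absorption)
= a4 && !!!a5   (complement / identity)
= a4 && !a5   (double negation)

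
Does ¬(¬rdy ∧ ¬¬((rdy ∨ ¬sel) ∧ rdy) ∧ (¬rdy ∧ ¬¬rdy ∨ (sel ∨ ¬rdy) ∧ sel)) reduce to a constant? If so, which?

yes, True

¬(¬rdy ∧ ¬¬((rdy ∨ ¬sel) ∧ rdy) ∧ (¬rdy ∧ ¬¬rdy ∨ (sel ∨ ¬rdy) ∧ sel))
= ¬(¬rdy ∧ ¬¬rdy ∧ (¬rdy ∧ ¬¬rdy ∨ (sel ∨ ¬rdy) ∧ sel))   [absorption]
= ¬(¬rdy ∧ ¬¬rdy ∧ (¬rdy ∧ ¬¬rdy ∨ sel))   [absorption]
= ¬(¬rdy ∧ ¬¬rdy)   [absorption]
= rdy ∨ ¬rdy   [De Morgan]
= True   [complement]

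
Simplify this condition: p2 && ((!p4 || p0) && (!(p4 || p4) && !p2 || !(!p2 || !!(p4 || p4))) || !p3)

p2 && ((!p4 || p0) && (!(p4 || p4) && !p2 || !(!p2 || !!(p4 || p4))) || !p3)
= p2 && ((!p4 || p0) && (!(p4 || p4) && !p2 || p2 && !(p4 || p4)) || !p3)   (De Morgan)
= p2 && ((!p4 || p0) && !(p4 || p4) || !p3)   (distribution)
= p2 && ((!p4 || p0) && !p4 || !p3)   (idempotence)
= p2 && (!p4 || !p3)   (absorption)

p2 && (!p4 || !p3)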